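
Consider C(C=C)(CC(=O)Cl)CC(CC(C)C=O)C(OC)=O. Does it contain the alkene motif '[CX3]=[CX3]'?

Yes

The pattern [CX3]=[CX3] describes a non-aromatic C=C double bond between two sp2 carbons — an alkene.
The molecule carries a vinyl group (-CH=CH2), whose atoms satisfy every constraint of the query, so the pattern matches.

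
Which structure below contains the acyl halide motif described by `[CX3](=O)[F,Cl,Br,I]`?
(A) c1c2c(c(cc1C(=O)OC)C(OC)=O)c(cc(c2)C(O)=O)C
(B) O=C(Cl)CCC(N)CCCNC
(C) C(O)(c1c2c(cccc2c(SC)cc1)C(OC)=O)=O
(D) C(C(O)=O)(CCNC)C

B

[CX3](=O)[F,Cl,Br,I] describes a carbonyl carbon bonded to a halogen (an acyl halide).
(A) has a methyl-ester group (-C(=O)OCH3) but the carbonyl is bonded to -O-C, not to a halogen.
(B) contains an acyl chloride (-C(=O)Cl), which satisfies every atom and bond constraint.
(C) has a methyl-ester group (-C(=O)OCH3) but the carbonyl is bonded to -O-C, not to a halogen.
(D) has a carboxylic acid group (-C(=O)OH) but the carbonyl is bonded to -OH, not to a halogen.
So the answer is (B).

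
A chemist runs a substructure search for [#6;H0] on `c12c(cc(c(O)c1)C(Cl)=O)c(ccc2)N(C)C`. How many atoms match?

The query [#6;H0] means: any carbon with no attached hydrogen.
Check the 17 heavy atoms by environment: 5× c (aromatic, H0) → match; 5× c (aromatic, H1) → no; 1× N (H0) → no; 2× C (H3) → no; 1× O (H1) → no; 1× C (H0) → match; 1× O (H0) → no; 1× Cl (H0) → no.
Summing the matching environments: 5 + 1 = 6 matching atoms.

6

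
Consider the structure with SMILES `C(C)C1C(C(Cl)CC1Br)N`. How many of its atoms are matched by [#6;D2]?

2

The query [#6;D2] means: any carbon bonded to exactly two heavy atoms.
Check the 10 heavy atoms by environment: 4× C (D3) → no; 2× C (D2) → match; 1× N (D1) → no; 1× C (D1) → no; 1× Br (D1) → no; 1× Cl (D1) → no.
That gives 2 matching atoms.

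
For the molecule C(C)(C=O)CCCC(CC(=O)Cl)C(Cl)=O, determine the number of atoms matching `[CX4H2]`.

4

Check the 15 heavy atoms by environment: 1× C (H3, X4) → no; 2× C (H1, X4) → no; 4× C (H2, X4) → match; 2× C (H0, X3) → no; 3× O (H0, X1) → no; 2× Cl (H0, X1) → no; 1× C (H1, X3) → no.
That gives 4 matching atoms.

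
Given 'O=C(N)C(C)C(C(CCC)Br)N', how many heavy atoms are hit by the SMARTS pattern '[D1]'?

6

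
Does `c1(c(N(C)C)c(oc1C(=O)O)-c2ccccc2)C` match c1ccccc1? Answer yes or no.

Yes

The pattern c1ccccc1 describes six aromatic carbons in a ring — a benzene ring.
The molecule carries a phenyl ring, whose atoms satisfy every constraint of the query, so the pattern matches.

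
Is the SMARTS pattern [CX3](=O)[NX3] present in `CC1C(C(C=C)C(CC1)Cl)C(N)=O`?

The pattern [CX3](=O)[NX3] describes a carbonyl carbon bonded to a trivalent nitrogen — an amide.
The molecule carries a primary amide (-C(=O)NH2), whose atoms satisfy every constraint of the query, so the pattern matches.

Yes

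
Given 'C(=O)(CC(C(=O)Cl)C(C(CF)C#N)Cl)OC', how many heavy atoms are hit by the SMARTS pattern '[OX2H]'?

The query [OX2H] means: aliphatic oxygen with two connections, one of which is H — an -OH oxygen.
Check the 16 heavy atoms by environment: 2× C (H2, X4) → no; 3× C (H1, X4) → no; 2× Cl (H0, X1) → no; 1× C (H0, X2) → no; 1× N (H0, X1) → no; 1× F (H0, X1) → no; 2× C (H0, X3) → no; 2× O (H0, X1) → no; 1× O (H0, X2) → no; 1× C (H3, X4) → no.
No environment satisfies the query, so 0 matching atoms.

0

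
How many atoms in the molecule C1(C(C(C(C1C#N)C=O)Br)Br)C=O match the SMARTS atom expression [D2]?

3

Check the 13 heavy atoms by environment: 5× C (D3) → no; 3× C (D2) → match; 1× N (D1) → no; 2× O (D1) → no; 2× Br (D1) → no.
That gives 3 matching atoms.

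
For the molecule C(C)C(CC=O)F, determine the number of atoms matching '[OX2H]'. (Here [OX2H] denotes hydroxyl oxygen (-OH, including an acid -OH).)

0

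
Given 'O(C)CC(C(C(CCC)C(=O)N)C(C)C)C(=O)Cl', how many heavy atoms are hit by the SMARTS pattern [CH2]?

3

The query [CH2] means: aliphatic carbon with exactly two hydrogens.
Check the 18 heavy atoms by environment: 3× C (H2) → match; 4× C (H1) → no; 2× C (H0) → no; 3× O (H0) → no; 1× Cl (H0) → no; 1× N (H2) → no; 4× C (H3) → no.
That gives 3 matching atoms.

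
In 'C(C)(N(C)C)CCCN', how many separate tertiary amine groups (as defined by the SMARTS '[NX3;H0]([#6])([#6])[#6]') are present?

1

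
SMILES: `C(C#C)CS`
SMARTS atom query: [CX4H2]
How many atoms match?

2

The query [CX4H2] means: sp3 carbon (X4) with exactly two hydrogens.
Check the 5 heavy atoms by environment: 2× C (H2, X4) → match; 1× S (H1, X2) → no; 1× C (H0, X2) → no; 1× C (H1, X2) → no.
That gives 2 matching atoms.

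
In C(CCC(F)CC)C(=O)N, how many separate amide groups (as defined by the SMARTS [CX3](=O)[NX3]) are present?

1

[CX3](=O)[NX3] is the SMARTS for an amide: a carbonyl carbon bonded to a trivalent nitrogen.
Exactly one fragment in the molecule meets all constraints, giving 1 match.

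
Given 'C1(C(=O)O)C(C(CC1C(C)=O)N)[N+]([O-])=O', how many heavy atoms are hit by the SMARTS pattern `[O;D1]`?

5

The query [O;D1] means: aliphatic oxygen bonded to exactly one heavy atom.
Check the 15 heavy atoms by environment: 6× C (D3) → no; 1× C (D2) → no; 1× N (D1) → no; 1× N (charge +1, D3) → no; 1× O (charge -1, D1) → match; 4× O (D1) → match; 1× C (D1) → no.
Summing the matching environments: 1 + 4 = 5 matching atoms.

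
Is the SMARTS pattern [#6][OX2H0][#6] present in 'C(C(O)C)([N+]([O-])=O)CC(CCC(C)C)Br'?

No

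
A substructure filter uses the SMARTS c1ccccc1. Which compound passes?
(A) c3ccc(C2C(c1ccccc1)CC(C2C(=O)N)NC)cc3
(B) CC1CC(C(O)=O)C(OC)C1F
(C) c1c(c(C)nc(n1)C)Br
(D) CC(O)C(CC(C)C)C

A

c1ccccc1 describes six aromatic carbons in a ring (a benzene ring).
(A) contains a phenyl ring, which satisfies every atom and bond constraint.
(B) has a methyl group (-CH3) but no six-membered all-carbon aromatic ring is present.
(C) has a methyl group (-CH3) but no six-membered all-carbon aromatic ring is present.
(D) has a methyl group (-CH3) but no six-membered all-carbon aromatic ring is present.
So the answer is (A).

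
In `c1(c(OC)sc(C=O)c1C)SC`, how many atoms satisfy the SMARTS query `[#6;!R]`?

The query [#6;!R] means: carbon not in any ring.
Check the 12 heavy atoms by environment: 1× s (aromatic, in 5-ring) → no; 4× c (aromatic, in 5-ring) → no; 4× C (acyclic) → match; 2× O (acyclic) → no; 1× S (acyclic) → no.
That gives 4 matching atoms.

4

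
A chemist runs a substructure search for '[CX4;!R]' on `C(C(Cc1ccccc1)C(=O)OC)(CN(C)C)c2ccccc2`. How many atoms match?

7

The query [CX4;!R] means: aliphatic carbon with four total connections, not in a ring.
Check the 23 heavy atoms by environment: 7× C (X4, acyclic) → match; 1× C (X3, acyclic) → no; 1× O (X1, acyclic) → no; 1× O (X2, acyclic) → no; 12× c (aromatic, X3, in 6-ring) → no; 1× N (X3, acyclic) → no.
That gives 7 matching atoms.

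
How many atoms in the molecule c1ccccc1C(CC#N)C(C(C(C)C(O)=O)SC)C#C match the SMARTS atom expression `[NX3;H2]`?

The query [NX3;H2] means: aliphatic N with 3 total connections, two of them H — an -NH2 nitrogen (amine or amide).
Check the 21 heavy atoms by environment: 1× C (H2, X4) → no; 4× C (H1, X4) → no; 2× C (H3, X4) → no; 1× S (H0, X2) → no; 1× C (H0, X3) → no; 1× O (H0, X1) → no; 1× O (H1, X2) → no; 2× C (H0, X2) → no; 1× C (H1, X2) → no; 1× N (H0, X1) → no; 1× c (aromatic, H0, X3) → no; 5× c (aromatic, H1, X3) → no.
No environment satisfies the query, so 0 matching atoms.

0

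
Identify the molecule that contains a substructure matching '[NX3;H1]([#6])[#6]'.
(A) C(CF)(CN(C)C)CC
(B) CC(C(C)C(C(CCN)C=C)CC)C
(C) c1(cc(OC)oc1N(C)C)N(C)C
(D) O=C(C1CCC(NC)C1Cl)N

[NX3;H1]([#6])[#6] describes a trivalent nitrogen with one H, bonded to two carbons (a secondary amine).
(A) has a dimethylamino group (-N(CH3)2) but the nitrogen has H0, not H1.
(B) has a primary amino group (-NH2) but the nitrogen has H2 and only one carbon neighbour.
(C) has a dimethylamino group (-N(CH3)2) but the nitrogen has H0, not H1.
(D) contains an N-methylamino group (-NHCH3), which satisfies every atom and bond constraint.
So the answer is (D).

D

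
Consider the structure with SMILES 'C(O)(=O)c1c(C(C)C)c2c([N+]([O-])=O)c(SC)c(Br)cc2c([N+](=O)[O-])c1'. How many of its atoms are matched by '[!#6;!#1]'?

10

Check the 25 heavy atoms by environment: 10× c (aromatic) → no; 2× N (charge +1) → match; 2× O (charge -1) → match; 4× O → match; 5× C → no; 1× S → match; 1× Br → match.
Summing the matching environments: 2 + 2 + 4 + 1 + 1 = 10 matching atoms.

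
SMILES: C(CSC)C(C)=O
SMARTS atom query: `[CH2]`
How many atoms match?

2

The query [CH2] means: aliphatic carbon with exactly two hydrogens.
Check the 7 heavy atoms by environment: 2× C (H2) → match; 1× C (H0) → no; 1× O (H0) → no; 2× C (H3) → no; 1× S (H0) → no.
That gives 2 matching atoms.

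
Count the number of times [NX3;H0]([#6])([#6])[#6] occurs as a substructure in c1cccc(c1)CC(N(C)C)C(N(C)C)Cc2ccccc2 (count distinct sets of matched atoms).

2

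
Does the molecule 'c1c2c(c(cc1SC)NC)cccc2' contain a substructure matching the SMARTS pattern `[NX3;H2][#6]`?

No

The pattern [NX3;H2][#6] describes a trivalent nitrogen with two H attached to carbon — a primary amine.
The closest candidate here is an N-methylamino group (-NHCH3), but the nitrogen bears two carbons and only one H (H1), not H2. No other fragment satisfies the full query, so there is no match.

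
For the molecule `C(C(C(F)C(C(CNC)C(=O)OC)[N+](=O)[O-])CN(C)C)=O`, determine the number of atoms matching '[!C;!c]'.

9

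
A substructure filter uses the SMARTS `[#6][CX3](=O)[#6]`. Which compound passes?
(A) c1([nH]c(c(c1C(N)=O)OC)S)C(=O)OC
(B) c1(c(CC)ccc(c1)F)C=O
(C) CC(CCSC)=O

C

[#6][CX3](=O)[#6] describes a carbonyl carbon (no H) flanked by two carbons (a ketone).
(A) has a primary amide (-C(=O)NH2) but one neighbour of the carbonyl carbon is N, not C.
(B) has an aldehyde (-CHO) but the carbonyl carbon has H1, so it is not flanked by two carbons.
(C) contains an acetyl/ketone group (-C(=O)CH3), which satisfies every atom and bond constraint.
So the answer is (C).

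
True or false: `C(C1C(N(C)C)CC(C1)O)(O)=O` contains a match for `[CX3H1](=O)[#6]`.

False

The pattern [CX3H1](=O)[#6] describes an sp2 carbon with one H, double-bonded to O and single-bonded to carbon — an aldehyde.
The closest candidate here is a carboxylic acid group (-C(=O)OH), but the carbonyl carbon has H0 and is bonded to O, not H1. No other fragment satisfies the full query, so there is no match.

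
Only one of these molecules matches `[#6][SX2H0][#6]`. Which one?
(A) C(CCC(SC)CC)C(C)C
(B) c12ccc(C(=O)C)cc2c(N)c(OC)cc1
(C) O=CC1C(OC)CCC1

[#6][SX2H0][#6] describes an aliphatic sulfur bridging two carbons with no H on the sulfur (a thioether).
(A) contains a methylthio ether (-SCH3), which satisfies every atom and bond constraint.
(B) has a methoxy ether (-OCH3) but the bridging atom is O, not S.
(C) has a methoxy ether (-OCH3) but the bridging atom is O, not S.
So the answer is (A).

A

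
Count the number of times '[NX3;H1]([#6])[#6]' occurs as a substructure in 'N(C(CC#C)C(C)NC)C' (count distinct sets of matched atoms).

2

[NX3;H1]([#6])[#6] is the SMARTS for a secondary amine: a trivalent nitrogen with one H, bonded to two carbons.
The molecule carries 2 separate instances of an N-methylamino group (-NHCH3) meeting every constraint; each maps to a distinct set of atoms, giving 2 matches.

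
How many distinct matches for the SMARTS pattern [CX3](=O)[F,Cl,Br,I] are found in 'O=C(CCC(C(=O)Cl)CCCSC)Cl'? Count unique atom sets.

[CX3](=O)[F,Cl,Br,I] is the SMARTS for an acyl halide: a carbonyl carbon bonded to a halogen.
The molecule carries 2 separate instances of an acyl chloride (-C(=O)Cl) meeting every constraint; each maps to a distinct set of atoms, giving 2 matches.

2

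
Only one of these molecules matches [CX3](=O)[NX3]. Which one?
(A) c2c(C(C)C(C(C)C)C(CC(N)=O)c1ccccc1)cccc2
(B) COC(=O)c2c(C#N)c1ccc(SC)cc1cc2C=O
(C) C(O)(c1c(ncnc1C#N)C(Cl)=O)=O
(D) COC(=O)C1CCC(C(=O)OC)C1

A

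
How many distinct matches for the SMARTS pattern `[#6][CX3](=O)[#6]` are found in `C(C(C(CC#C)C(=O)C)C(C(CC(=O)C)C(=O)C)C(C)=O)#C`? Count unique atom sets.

[#6][CX3](=O)[#6] is the SMARTS for a ketone: a carbonyl carbon (no H) flanked by two carbons.
The molecule carries 4 separate instances of an acetyl/ketone group (-C(=O)CH3) meeting every constraint; each maps to a distinct set of atoms, giving 4 matches.

4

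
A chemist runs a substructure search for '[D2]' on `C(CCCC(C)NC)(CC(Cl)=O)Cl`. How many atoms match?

5

The query [D2] means: atom with exactly two heavy-atom neighbours.
Check the 13 heavy atoms by environment: 2× C (D1) → no; 3× C (D3) → no; 4× C (D2) → match; 1× O (D1) → no; 2× Cl (D1) → no; 1× N (D2) → match.
Summing the matching environments: 4 + 1 = 5 matching atoms.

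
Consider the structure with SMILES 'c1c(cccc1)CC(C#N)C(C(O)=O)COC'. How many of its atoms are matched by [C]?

The query [C] means: uppercase C matches aliphatic (non-aromatic) carbon only.
Check the 17 heavy atoms by environment: 7× C → match; 3× O → no; 1× N → no; 6× c (aromatic) → no.
That gives 7 matching atoms.

7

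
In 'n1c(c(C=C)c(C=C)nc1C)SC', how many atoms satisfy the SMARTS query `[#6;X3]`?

The query [#6;X3] means: any carbon (aromatic or not) with three total connections.
Check the 13 heavy atoms by environment: 2× n (aromatic, X2) → no; 4× c (aromatic, X3) → match; 1× S (X2) → no; 2× C (X4) → no; 4× C (X3) → match.
Summing the matching environments: 4 + 4 = 8 matching atoms.

8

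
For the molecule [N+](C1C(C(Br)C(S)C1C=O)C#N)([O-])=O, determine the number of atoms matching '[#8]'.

3

Check the 14 heavy atoms by environment: 7× C → no; 1× S → no; 1× Br → no; 1× N (charge +1) → no; 1× O (charge -1) → match; 2× O → match; 1× N → no.
Summing the matching environments: 1 + 2 = 3 matching atoms.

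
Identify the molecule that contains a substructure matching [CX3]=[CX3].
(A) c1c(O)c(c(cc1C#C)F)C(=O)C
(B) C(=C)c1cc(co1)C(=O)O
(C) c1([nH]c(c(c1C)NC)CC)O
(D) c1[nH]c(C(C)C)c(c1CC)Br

B

[CX3]=[CX3] describes a non-aromatic C=C double bond between two sp2 carbons (an alkene).
(A) has an ethynyl group (-C#CH) but the C-C bond is a triple bond, not a double bond.
(B) contains a vinyl group (-CH=CH2), which satisfies every atom and bond constraint.
(C) has an ethyl group (-CH2CH3) but its C-C bond is a single bond between CX4 carbons, not CX3=CX3.
(D) has an ethyl group (-CH2CH3) but its C-C bond is a single bond between CX4 carbons, not CX3=CX3.
So the answer is (B).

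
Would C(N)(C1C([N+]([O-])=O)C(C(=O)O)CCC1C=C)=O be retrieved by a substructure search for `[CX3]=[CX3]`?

Yes

The pattern [CX3]=[CX3] describes a non-aromatic C=C double bond between two sp2 carbons — an alkene.
The molecule carries a vinyl group (-CH=CH2), whose atoms satisfy every constraint of the query, so the pattern matches.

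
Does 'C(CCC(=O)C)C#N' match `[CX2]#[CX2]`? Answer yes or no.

The pattern [CX2]#[CX2] describes a carbon-carbon triple bond — an alkyne.
The closest candidate here is a nitrile (-C#N), but the triple bond is C#N, not C#C. No other fragment satisfies the full query, so there is no match.

No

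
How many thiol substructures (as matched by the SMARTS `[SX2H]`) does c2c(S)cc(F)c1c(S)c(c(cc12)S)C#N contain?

[SX2H] is the SMARTS for a thiol: an aliphatic sulfur with two connections, one being H.
The molecule carries 3 separate instances of a thiol (-SH) meeting every constraint; each maps to a distinct set of atoms, giving 3 matches.

3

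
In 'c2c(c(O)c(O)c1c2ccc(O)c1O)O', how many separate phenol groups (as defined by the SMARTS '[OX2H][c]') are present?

[OX2H][c] is the SMARTS for a phenol: a hydroxyl oxygen attached to an aromatic carbon.
The molecule carries 5 separate instances of a hydroxyl group (-OH) meeting every constraint; each maps to a distinct set of atoms, giving 5 matches.

5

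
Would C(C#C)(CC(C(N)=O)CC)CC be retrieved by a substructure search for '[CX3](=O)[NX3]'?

Yes

The pattern [CX3](=O)[NX3] describes a carbonyl carbon bonded to a trivalent nitrogen — an amide.
The molecule carries a primary amide (-C(=O)NH2), whose atoms satisfy every constraint of the query, so the pattern matches.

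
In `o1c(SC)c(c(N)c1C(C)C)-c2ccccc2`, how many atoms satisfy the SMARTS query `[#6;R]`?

Check the 17 heavy atoms by environment: 1× o (aromatic, in 5-ring) → no; 4× c (aromatic, in 5-ring) → match; 1× N (acyclic) → no; 4× C (acyclic) → no; 6× c (aromatic, in 6-ring) → match; 1× S (acyclic) → no.
Summing the matching environments: 4 + 6 = 10 matching atoms.

10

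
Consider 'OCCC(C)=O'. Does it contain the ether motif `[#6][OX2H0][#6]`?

The pattern [#6][OX2H0][#6] describes an aliphatic oxygen bridging two carbons with no H on the oxygen — an ether.
The closest candidate here is a hydroxyl group (-OH), but the oxygen has H1, not H0 bridging two carbons. No other fragment satisfies the full query, so there is no match.

No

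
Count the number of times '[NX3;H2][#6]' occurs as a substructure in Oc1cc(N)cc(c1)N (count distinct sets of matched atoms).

[NX3;H2][#6] is the SMARTS for a primary amine: a trivalent nitrogen with two H attached to carbon.
The molecule carries 2 separate instances of a primary amino group (-NH2) meeting every constraint; each maps to a distinct set of atoms, giving 2 matches.

2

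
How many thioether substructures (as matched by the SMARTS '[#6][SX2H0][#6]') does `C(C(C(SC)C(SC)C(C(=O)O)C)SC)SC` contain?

4

[#6][SX2H0][#6] is the SMARTS for a thioether: an aliphatic sulfur bridging two carbons with no H on the sulfur.
The molecule carries 4 separate instances of a methylthio ether (-SCH3) meeting every constraint; each maps to a distinct set of atoms, giving 4 matches.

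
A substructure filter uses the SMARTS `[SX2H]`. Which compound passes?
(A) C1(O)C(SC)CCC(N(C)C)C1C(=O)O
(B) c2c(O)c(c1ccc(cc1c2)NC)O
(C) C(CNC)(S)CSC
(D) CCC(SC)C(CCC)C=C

C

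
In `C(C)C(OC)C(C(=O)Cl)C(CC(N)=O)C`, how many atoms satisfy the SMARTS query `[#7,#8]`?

4

The query [#7,#8] means: nitrogen or oxygen (comma = OR).
Check the 15 heavy atoms by environment: 10× C → no; 3× O → match; 1× Cl → no; 1× N → match.
Summing the matching environments: 3 + 1 = 4 matching atoms.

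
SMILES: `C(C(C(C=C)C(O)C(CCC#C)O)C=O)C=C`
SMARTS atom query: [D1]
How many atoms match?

6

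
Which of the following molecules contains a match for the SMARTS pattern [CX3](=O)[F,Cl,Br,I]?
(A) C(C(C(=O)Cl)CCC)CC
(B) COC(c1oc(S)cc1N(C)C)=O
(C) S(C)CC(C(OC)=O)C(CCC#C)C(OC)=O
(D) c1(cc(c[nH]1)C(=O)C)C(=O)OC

[CX3](=O)[F,Cl,Br,I] describes a carbonyl carbon bonded to a halogen (an acyl halide).
(A) contains an acyl chloride (-C(=O)Cl), which satisfies every atom and bond constraint.
(B) has a methyl-ester group (-C(=O)OCH3) but the carbonyl is bonded to -O-C, not to a halogen.
(C) has a methyl-ester group (-C(=O)OCH3) but the carbonyl is bonded to -O-C, not to a halogen.
(D) has a methyl-ester group (-C(=O)OCH3) but the carbonyl is bonded to -O-C, not to a halogen.
So the answer is (A).

A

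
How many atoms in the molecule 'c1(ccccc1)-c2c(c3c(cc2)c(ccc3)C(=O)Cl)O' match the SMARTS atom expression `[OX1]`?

1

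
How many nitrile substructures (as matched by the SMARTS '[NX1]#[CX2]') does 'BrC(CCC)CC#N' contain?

1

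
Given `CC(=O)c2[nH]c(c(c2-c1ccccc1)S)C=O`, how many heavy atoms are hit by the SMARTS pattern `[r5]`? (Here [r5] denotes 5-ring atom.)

The query [r5] means: r5 matches atoms in a five-membered ring.
Check the 17 heavy atoms by environment: 1× n (aromatic, in 5-ring) → match; 4× c (aromatic, in 5-ring) → match; 1× S (acyclic) → no; 6× c (aromatic, in 6-ring) → no; 3× C (acyclic) → no; 2× O (acyclic) → no.
Summing the matching environments: 1 + 4 = 5 matching atoms.

5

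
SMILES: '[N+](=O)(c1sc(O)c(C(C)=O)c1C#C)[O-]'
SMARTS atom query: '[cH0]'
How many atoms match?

4

Check the 14 heavy atoms by environment: 1× s (aromatic, H0) → no; 4× c (aromatic, H0) → match; 2× C (H0) → no; 1× C (H1) → no; 1× N (charge +1, H0) → no; 1× O (charge -1, H0) → no; 2× O (H0) → no; 1× O (H1) → no; 1× C (H3) → no.
That gives 4 matching atoms.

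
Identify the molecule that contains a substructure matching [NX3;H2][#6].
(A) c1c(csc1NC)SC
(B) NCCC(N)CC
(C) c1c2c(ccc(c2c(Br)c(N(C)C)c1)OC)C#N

[NX3;H2][#6] describes a trivalent nitrogen with two H attached to carbon (a primary amine).
(A) has an N-methylamino group (-NHCH3) but the nitrogen bears two carbons and only one H (H1), not H2.
(B) contains a primary amino group (-NH2), which satisfies every atom and bond constraint.
(C) has a nitrile (-C#N) but the nitrogen is NX1 (triple-bonded), not NX3 with two H.
So the answer is (B).

B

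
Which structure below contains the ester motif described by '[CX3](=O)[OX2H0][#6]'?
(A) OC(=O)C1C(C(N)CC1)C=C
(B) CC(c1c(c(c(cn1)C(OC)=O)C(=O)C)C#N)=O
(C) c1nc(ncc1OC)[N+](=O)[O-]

[CX3](=O)[OX2H0][#6] describes a carbonyl carbon bonded to an oxygen that is itself bonded to carbon (no H on that O) (an ester).
(A) has a carboxylic acid group (-C(=O)OH) but the singly-bonded O carries H (OX2H1, not H0).
(B) contains a methyl-ester group (-C(=O)OCH3), which satisfies every atom and bond constraint.
(C) has a methoxy ether (-OCH3) but the ether oxygen is not adjacent to a C=O carbon.
So the answer is (B).

B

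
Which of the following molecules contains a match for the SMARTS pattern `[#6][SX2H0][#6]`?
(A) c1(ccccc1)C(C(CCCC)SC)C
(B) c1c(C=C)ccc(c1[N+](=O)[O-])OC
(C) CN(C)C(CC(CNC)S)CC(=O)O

[#6][SX2H0][#6] describes an aliphatic sulfur bridging two carbons with no H on the sulfur (a thioether).
(A) contains a methylthio ether (-SCH3), which satisfies every atom and bond constraint.
(B) has a methoxy ether (-OCH3) but the bridging atom is O, not S.
(C) has a thiol (-SH) but the sulfur has H1, not H0 bridging two carbons.
So the answer is (A).

A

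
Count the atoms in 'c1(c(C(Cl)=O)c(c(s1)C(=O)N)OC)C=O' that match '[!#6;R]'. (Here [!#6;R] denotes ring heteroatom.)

Check the 15 heavy atoms by environment: 1× s (aromatic, in 5-ring) → match; 4× c (aromatic, in 5-ring) → no; 4× C (acyclic) → no; 4× O (acyclic) → no; 1× Cl (acyclic) → no; 1× N (acyclic) → no.
That gives 1 matching atom.

1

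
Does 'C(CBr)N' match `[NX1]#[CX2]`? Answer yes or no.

No

The pattern [NX1]#[CX2] describes a nitrogen triple-bonded to a two-connected carbon — a nitrile.
The closest candidate here is a primary amino group (-NH2), but the nitrogen is NX3 (three connections), not NX1 triple-bonded. No other fragment satisfies the full query, so there is no match.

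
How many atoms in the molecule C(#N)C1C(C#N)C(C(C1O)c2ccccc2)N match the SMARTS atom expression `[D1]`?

4

The query [D1] means: atom with exactly one heavy-atom neighbour (degree 1).
Check the 17 heavy atoms by environment: 5× C (D3) → no; 1× O (D1) → match; 1× c (aromatic, D3) → no; 5× c (aromatic, D2) → no; 3× N (D1) → match; 2× C (D2) → no.
Summing the matching environments: 1 + 3 = 4 matching atoms.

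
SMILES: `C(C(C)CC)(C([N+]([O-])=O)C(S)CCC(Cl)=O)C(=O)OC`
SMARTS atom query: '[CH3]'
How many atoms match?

3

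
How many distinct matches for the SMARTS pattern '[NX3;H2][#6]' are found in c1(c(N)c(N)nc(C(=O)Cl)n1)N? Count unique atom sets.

3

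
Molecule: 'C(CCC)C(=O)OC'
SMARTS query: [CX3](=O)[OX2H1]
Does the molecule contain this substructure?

No

The pattern [CX3](=O)[OX2H1] describes an sp2 carbon double-bonded to O and single-bonded to an -OH oxygen — a carboxylic acid.
The closest candidate here is a methyl-ester group (-C(=O)OCH3), but the singly-bonded O has no H (OX2H0, not OX2H1). No other fragment satisfies the full query, so there is no match.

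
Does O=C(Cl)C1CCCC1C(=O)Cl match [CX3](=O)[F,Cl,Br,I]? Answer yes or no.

The pattern [CX3](=O)[F,Cl,Br,I] describes a carbonyl carbon bonded to a halogen — an acyl halide.
The molecule carries an acyl chloride (-C(=O)Cl), whose atoms satisfy every constraint of the query, so the pattern matches.

Yes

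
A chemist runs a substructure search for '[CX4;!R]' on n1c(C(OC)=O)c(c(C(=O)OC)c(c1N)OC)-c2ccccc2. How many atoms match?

3

The query [CX4;!R] means: aliphatic carbon with four total connections, not in a ring.
Check the 23 heavy atoms by environment: 1× n (aromatic, X2, in 6-ring) → no; 11× c (aromatic, X3, in 6-ring) → no; 3× O (X2, acyclic) → no; 3× C (X4, acyclic) → match; 1× N (X3, acyclic) → no; 2× C (X3, acyclic) → no; 2× O (X1, acyclic) → no.
That gives 3 matching atoms.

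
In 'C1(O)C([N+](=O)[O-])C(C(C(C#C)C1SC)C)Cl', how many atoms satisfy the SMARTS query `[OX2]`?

1

The query [OX2] means: aliphatic oxygen with two total connections — ether, hydroxyl, or ester single-bond O.
Check the 16 heavy atoms by environment: 8× C (X4) → no; 2× C (X2) → no; 1× N (charge +1, X3) → no; 1× O (charge -1, X1) → no; 1× O (X1) → no; 1× Cl (X1) → no; 1× O (X2) → match; 1× S (X2) → no.
That gives 1 matching atom.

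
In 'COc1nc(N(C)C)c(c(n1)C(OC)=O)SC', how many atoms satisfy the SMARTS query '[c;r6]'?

4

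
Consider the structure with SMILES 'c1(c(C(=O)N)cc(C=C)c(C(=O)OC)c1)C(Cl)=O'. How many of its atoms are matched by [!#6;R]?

0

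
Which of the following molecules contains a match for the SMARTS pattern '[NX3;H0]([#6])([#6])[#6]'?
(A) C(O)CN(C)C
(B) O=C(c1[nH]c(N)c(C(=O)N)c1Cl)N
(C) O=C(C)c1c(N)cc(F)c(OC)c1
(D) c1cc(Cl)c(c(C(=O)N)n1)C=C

A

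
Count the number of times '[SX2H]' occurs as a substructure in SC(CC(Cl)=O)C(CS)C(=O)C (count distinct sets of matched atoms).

[SX2H] is the SMARTS for a thiol: an aliphatic sulfur with two connections, one being H.
The molecule carries 2 separate instances of a thiol (-SH) meeting every constraint; each maps to a distinct set of atoms, giving 2 matches.

2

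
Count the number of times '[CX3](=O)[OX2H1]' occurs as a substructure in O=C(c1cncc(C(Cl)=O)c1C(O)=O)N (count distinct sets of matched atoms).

1

[CX3](=O)[OX2H1] is the SMARTS for a carboxylic acid: an sp2 carbon double-bonded to O and single-bonded to an -OH oxygen.
Exactly one fragment in the molecule meets all constraints, giving 1 match.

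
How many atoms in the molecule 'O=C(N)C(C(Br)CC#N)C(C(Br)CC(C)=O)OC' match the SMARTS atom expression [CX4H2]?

Check the 18 heavy atoms by environment: 2× C (H2, X4) → match; 4× C (H1, X4) → no; 2× C (H0, X3) → no; 2× O (H0, X1) → no; 2× C (H3, X4) → no; 1× N (H2, X3) → no; 1× O (H0, X2) → no; 1× C (H0, X2) → no; 1× N (H0, X1) → no; 2× Br (H0, X1) → no.
That gives 2 matching atoms.

2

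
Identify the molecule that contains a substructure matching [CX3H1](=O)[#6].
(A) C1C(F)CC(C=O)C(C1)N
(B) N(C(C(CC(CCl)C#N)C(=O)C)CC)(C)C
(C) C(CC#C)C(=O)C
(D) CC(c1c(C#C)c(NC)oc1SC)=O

A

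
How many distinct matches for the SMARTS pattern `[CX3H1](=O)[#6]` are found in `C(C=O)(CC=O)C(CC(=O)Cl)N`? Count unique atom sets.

2

[CX3H1](=O)[#6] is the SMARTS for an aldehyde: an sp2 carbon with one H, double-bonded to O and single-bonded to carbon.
The molecule carries 2 separate instances of an aldehyde (-CHO) meeting every constraint; each maps to a distinct set of atoms, giving 2 matches.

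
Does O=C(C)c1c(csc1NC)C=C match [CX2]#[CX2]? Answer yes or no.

No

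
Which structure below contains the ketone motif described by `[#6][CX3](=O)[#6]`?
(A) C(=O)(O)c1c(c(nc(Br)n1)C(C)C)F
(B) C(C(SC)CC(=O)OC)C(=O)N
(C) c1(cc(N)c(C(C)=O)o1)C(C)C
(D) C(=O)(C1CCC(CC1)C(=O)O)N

C

[#6][CX3](=O)[#6] describes a carbonyl carbon (no H) flanked by two carbons (a ketone).
(A) has a carboxylic acid group (-C(=O)OH) but one neighbour of the carbonyl carbon is O, not C.
(B) has a primary amide (-C(=O)NH2) but one neighbour of the carbonyl carbon is N, not C.
(C) contains an acetyl/ketone group (-C(=O)CH3), which satisfies every atom and bond constraint.
(D) has a primary amide (-C(=O)NH2) but one neighbour of the carbonyl carbon is N, not C.
So the answer is (C).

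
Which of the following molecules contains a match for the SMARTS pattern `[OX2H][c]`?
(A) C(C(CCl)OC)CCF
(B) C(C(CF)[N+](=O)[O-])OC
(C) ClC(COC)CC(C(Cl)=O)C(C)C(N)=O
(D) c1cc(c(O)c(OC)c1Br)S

[OX2H][c] describes a hydroxyl oxygen attached to an aromatic carbon (a phenol).
(A) has a methoxy ether (-OCH3) but the oxygen has H0, not H1.
(B) has a methoxy ether (-OCH3) but the oxygen has H0, not H1.
(C) has a methoxy ether (-OCH3) but the oxygen has H0, not H1.
(D) contains a hydroxyl group (-OH), which satisfies every atom and bond constraint.
So the answer is (D).

D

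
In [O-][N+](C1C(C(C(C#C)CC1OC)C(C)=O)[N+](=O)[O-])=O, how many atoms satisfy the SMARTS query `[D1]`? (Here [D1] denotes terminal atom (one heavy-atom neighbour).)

The query [D1] means: atom with exactly one heavy-atom neighbour (degree 1).
Check the 19 heavy atoms by environment: 2× C (D2) → no; 6× C (D3) → no; 3× O (D1) → match; 3× C (D1) → match; 2× N (charge +1, D3) → no; 2× O (charge -1, D1) → match; 1× O (D2) → no.
Summing the matching environments: 3 + 3 + 2 = 8 matching atoms.

8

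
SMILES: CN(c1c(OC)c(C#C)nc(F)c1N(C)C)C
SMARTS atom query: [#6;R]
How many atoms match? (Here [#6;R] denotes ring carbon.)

5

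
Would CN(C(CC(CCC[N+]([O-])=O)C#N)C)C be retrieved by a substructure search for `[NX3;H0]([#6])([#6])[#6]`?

Yes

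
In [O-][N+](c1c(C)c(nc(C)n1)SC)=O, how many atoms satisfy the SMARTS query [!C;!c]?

6

Check the 13 heavy atoms by environment: 2× n (aromatic) → match; 4× c (aromatic) → no; 1× N (charge +1) → match; 1× O (charge -1) → match; 1× O → match; 3× C → no; 1× S → match.
Summing the matching environments: 2 + 1 + 1 + 1 + 1 = 6 matching atoms.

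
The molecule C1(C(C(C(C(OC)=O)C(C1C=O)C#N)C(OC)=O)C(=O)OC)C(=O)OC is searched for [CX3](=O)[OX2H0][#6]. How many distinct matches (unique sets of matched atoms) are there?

[CX3](=O)[OX2H0][#6] is the SMARTS for an ester: a carbonyl carbon bonded to an oxygen that is itself bonded to carbon (no H on that O).
The molecule carries 4 separate instances of a methyl-ester group (-C(=O)OCH3) meeting every constraint; each maps to a distinct set of atoms, giving 4 matches.

4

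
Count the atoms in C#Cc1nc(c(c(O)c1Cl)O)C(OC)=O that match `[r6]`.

The query [r6] means: r6 matches atoms in a six-membered ring.
Check the 15 heavy atoms by environment: 1× n (aromatic, in 6-ring) → match; 5× c (aromatic, in 6-ring) → match; 4× O (acyclic) → no; 1× Cl (acyclic) → no; 4× C (acyclic) → no.
Summing the matching environments: 1 + 5 = 6 matching atoms.

6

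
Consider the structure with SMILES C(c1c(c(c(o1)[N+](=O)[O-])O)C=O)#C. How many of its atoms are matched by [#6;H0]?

5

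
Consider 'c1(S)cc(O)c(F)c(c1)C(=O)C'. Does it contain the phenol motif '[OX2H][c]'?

Yes

The pattern [OX2H][c] describes a hydroxyl oxygen attached to an aromatic carbon — a phenol.
The molecule carries a hydroxyl group (-OH), whose atoms satisfy every constraint of the query, so the pattern matches.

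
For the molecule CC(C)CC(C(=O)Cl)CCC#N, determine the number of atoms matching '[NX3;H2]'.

The query [NX3;H2] means: aliphatic N with 3 total connections, two of them H — an -NH2 nitrogen (amine or amide).
Check the 12 heavy atoms by environment: 3× C (H2, X4) → no; 2× C (H1, X4) → no; 1× C (H0, X2) → no; 1× N (H0, X1) → no; 1× C (H0, X3) → no; 1× O (H0, X1) → no; 1× Cl (H0, X1) → no; 2× C (H3, X4) → no.
No environment satisfies the query, so 0 matching atoms.

0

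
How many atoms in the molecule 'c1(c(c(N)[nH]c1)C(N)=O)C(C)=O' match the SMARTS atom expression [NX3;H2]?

Check the 12 heavy atoms by environment: 1× n (aromatic, H1, X3) → no; 3× c (aromatic, H0, X3) → no; 1× c (aromatic, H1, X3) → no; 2× C (H0, X3) → no; 2× O (H0, X1) → no; 1× C (H3, X4) → no; 2× N (H2, X3) → match.
That gives 2 matching atoms.

2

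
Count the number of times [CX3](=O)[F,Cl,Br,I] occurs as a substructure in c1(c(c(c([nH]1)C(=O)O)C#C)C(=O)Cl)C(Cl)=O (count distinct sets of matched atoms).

[CX3](=O)[F,Cl,Br,I] is the SMARTS for an acyl halide: a carbonyl carbon bonded to a halogen.
The molecule carries 2 separate instances of an acyl chloride (-C(=O)Cl) meeting every constraint; each maps to a distinct set of atoms, giving 2 matches.

2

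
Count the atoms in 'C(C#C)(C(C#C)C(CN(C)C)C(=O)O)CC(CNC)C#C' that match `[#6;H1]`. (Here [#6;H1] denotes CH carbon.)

The query [#6;H1] means: any carbon bearing exactly one hydrogen.
Check the 21 heavy atoms by environment: 3× C (H2) → no; 7× C (H1) → match; 4× C (H0) → no; 1× N (H0) → no; 3× C (H3) → no; 1× O (H0) → no; 1× O (H1) → no; 1× N (H1) → no.
That gives 7 matching atoms.

7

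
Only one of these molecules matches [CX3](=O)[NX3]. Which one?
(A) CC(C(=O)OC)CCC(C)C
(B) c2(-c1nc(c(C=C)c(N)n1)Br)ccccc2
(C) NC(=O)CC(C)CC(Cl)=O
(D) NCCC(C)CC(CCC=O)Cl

C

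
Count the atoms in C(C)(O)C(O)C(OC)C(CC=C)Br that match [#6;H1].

5

Check the 13 heavy atoms by environment: 2× C (H2) → no; 5× C (H1) → match; 2× C (H3) → no; 2× O (H1) → no; 1× O (H0) → no; 1× Br (H0) → no.
That gives 5 matching atoms.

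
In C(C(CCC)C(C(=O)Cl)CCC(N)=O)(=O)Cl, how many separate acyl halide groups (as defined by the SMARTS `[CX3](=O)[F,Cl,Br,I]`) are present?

2

[CX3](=O)[F,Cl,Br,I] is the SMARTS for an acyl halide: a carbonyl carbon bonded to a halogen.
The molecule carries 2 separate instances of an acyl chloride (-C(=O)Cl) meeting every constraint; each maps to a distinct set of atoms, giving 2 matches.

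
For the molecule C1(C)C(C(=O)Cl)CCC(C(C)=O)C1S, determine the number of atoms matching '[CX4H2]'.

The query [CX4H2] means: sp3 carbon (X4) with exactly two hydrogens.
Check the 14 heavy atoms by environment: 2× C (H2, X4) → match; 4× C (H1, X4) → no; 2× C (H0, X3) → no; 2× O (H0, X1) → no; 1× Cl (H0, X1) → no; 2× C (H3, X4) → no; 1× S (H1, X2) → no.
That gives 2 matching atoms.

2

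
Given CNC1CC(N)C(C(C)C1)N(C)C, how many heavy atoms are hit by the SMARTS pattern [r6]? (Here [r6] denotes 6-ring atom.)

6

The query [r6] means: r6 matches atoms in a six-membered ring.
Check the 13 heavy atoms by environment: 6× C (in 6-ring) → match; 3× N (acyclic) → no; 4× C (acyclic) → no.
That gives 6 matching atoms.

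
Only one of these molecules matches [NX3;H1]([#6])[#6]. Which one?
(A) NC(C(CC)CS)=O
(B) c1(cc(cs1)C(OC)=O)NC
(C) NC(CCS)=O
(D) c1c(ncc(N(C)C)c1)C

B

[NX3;H1]([#6])[#6] describes a trivalent nitrogen with one H, bonded to two carbons (a secondary amine).
(A) has a primary amide (-C(=O)NH2) but the -C(=O)NH2 nitrogen has H2, not H1.
(B) contains an N-methylamino group (-NHCH3), which satisfies every atom and bond constraint.
(C) has a primary amide (-C(=O)NH2) but the -C(=O)NH2 nitrogen has H2, not H1.
(D) has a dimethylamino group (-N(CH3)2) but the nitrogen has H0, not H1.
So the answer is (B).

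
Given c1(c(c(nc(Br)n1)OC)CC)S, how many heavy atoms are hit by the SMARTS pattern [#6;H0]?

4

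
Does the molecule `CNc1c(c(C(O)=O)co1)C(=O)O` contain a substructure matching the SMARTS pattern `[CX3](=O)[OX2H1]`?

Yes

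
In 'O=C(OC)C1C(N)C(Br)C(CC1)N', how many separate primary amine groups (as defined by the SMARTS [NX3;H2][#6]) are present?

2

[NX3;H2][#6] is the SMARTS for a primary amine: a trivalent nitrogen with two H attached to carbon.
The molecule carries 2 separate instances of a primary amino group (-NH2) meeting every constraint; each maps to a distinct set of atoms, giving 2 matches.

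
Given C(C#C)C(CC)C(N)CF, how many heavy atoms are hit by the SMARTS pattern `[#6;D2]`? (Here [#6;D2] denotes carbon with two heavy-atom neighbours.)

The query [#6;D2] means: any carbon bonded to exactly two heavy atoms.
Check the 10 heavy atoms by environment: 4× C (D2) → match; 2× C (D3) → no; 1× F (D1) → no; 1× N (D1) → no; 2× C (D1) → no.
That gives 4 matching atoms.

4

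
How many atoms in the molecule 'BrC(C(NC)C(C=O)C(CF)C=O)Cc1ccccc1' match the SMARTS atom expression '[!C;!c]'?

5

Check the 20 heavy atoms by environment: 9× C → no; 6× c (aromatic) → no; 1× N → match; 2× O → match; 1× Br → match; 1× F → match.
Summing the matching environments: 1 + 2 + 1 + 1 = 5 matching atoms.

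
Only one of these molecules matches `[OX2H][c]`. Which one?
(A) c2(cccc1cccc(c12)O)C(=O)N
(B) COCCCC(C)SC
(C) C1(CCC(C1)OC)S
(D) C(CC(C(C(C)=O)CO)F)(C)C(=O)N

A

[OX2H][c] describes a hydroxyl oxygen attached to an aromatic carbon (a phenol).
(A) contains a hydroxyl group (-OH), which satisfies every atom and bond constraint.
(B) has a methoxy ether (-OCH3) but the oxygen has H0, not H1.
(C) has a methoxy ether (-OCH3) but the oxygen has H0, not H1.
(D) has a hydroxyl group (-OH) but the -OH is on an aliphatic carbon, not an aromatic c.
So the answer is (A).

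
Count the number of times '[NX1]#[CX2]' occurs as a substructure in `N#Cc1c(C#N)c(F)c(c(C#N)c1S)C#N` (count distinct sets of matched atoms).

[NX1]#[CX2] is the SMARTS for a nitrile: a nitrogen triple-bonded to a two-connected carbon.
The molecule carries 4 separate instances of a nitrile (-C#N) meeting every constraint; each maps to a distinct set of atoms, giving 4 matches.

4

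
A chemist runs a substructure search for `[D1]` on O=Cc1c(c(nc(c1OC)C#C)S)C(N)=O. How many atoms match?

The query [D1] means: atom with exactly one heavy-atom neighbour (degree 1).
Check the 16 heavy atoms by environment: 1× n (aromatic, D2) → no; 5× c (aromatic, D3) → no; 1× O (D2) → no; 2× C (D1) → match; 1× C (D3) → no; 2× O (D1) → match; 1× N (D1) → match; 2× C (D2) → no; 1× S (D1) → match.
Summing the matching environments: 2 + 2 + 1 + 1 = 6 matching atoms.

6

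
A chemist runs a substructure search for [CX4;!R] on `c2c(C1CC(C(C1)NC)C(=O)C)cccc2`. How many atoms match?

Check the 16 heavy atoms by environment: 5× C (X4, in 5-ring) → no; 6× c (aromatic, X3, in 6-ring) → no; 1× C (X3, acyclic) → no; 1× O (X1, acyclic) → no; 2× C (X4, acyclic) → match; 1× N (X3, acyclic) → no.
That gives 2 matching atoms.

2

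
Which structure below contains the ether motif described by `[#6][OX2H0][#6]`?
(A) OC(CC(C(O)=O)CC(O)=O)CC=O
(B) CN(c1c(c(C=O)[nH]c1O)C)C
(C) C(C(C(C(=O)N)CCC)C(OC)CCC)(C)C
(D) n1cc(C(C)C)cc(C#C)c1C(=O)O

[#6][OX2H0][#6] describes an aliphatic oxygen bridging two carbons with no H on the oxygen (an ether).
(A) has a carboxylic acid group (-C(=O)OH) but the -OH oxygen has H1; the =O is OX1, not OX2.
(B) has a hydroxyl group (-OH) but the oxygen has H1, not H0 bridging two carbons.
(C) contains a methoxy ether (-OCH3), which satisfies every atom and bond constraint.
(D) has a carboxylic acid group (-C(=O)OH) but the -OH oxygen has H1; the =O is OX1, not OX2.
So the answer is (C).

C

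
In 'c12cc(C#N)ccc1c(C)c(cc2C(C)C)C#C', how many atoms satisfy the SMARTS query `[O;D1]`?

0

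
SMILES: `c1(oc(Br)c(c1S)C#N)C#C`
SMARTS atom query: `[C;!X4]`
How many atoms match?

3

Check the 11 heavy atoms by environment: 1× o (aromatic, X2) → no; 4× c (aromatic, X3) → no; 3× C (X2) → match; 1× N (X1) → no; 1× S (X2) → no; 1× Br (X1) → no.
That gives 3 matching atoms.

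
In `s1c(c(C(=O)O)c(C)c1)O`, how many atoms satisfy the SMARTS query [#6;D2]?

1

The query [#6;D2] means: any carbon bonded to exactly two heavy atoms.
Check the 10 heavy atoms by environment: 1× s (aromatic, D2) → no; 3× c (aromatic, D3) → no; 1× c (aromatic, D2) → match; 1× C (D1) → no; 3× O (D1) → no; 1× C (D3) → no.
That gives 1 matching atom.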